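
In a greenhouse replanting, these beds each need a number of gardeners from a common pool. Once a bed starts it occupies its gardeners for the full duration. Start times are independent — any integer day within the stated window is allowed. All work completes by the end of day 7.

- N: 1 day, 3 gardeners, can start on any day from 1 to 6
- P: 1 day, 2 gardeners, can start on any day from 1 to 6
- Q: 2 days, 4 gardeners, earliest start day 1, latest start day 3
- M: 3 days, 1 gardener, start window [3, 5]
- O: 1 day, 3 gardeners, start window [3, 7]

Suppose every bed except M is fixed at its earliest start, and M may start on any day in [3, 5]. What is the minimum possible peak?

M@3: d1:9  d2:4  d3:4  d4:1  d5:1  d6:0  d7:0 → peak 9
M@4: d1:9  d2:4  d3:3  d4:1  d5:1  d6:1  d7:0 → peak 9
M@5: d1:9  d2:4  d3:3  d4:0  d5:1  d6:1  d7:1 → peak 9
Best is M@3, peak 9.

9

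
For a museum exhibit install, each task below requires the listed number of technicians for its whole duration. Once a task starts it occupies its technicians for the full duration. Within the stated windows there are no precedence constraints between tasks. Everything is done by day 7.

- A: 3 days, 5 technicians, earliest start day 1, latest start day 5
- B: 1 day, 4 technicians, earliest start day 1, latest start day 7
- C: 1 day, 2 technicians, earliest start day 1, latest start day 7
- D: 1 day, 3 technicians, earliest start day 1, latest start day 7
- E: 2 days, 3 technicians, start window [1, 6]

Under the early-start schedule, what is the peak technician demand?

Early-start schedule: A@1, B@1, C@1, D@1, E@1.
Load per day: day 1: 17, day 2: 8, day 3: 5, day 4: 0, day 5: 0, day 6: 0, day 7: 0.
Peak is 17.

17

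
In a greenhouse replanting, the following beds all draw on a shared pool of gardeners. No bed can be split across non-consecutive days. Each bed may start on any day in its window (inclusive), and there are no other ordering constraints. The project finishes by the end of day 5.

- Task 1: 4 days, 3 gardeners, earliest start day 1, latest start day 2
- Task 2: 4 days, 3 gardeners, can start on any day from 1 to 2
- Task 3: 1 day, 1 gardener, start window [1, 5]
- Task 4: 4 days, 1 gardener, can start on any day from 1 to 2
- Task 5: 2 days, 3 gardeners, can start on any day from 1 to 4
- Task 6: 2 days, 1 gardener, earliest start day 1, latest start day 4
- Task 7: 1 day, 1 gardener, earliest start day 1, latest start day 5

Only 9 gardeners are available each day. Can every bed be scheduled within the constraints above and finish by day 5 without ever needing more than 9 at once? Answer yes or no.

no

The minimum achievable peak is 10; 9 < 10, so no feasible schedule stays within the cap.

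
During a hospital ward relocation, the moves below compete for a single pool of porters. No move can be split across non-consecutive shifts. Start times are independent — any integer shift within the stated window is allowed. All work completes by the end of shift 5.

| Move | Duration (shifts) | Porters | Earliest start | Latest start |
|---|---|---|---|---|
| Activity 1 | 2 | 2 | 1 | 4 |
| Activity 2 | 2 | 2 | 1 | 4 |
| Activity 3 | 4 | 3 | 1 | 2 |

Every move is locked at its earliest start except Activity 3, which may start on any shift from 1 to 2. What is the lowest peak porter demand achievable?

Activity 3@1: s1:7  s2:7  s3:3  s4:3  s5:0 → peak 7
Activity 3@2: s1:4  s2:7  s3:3  s4:3  s5:3 → peak 7
Best is Activity 3@1, peak 7.

7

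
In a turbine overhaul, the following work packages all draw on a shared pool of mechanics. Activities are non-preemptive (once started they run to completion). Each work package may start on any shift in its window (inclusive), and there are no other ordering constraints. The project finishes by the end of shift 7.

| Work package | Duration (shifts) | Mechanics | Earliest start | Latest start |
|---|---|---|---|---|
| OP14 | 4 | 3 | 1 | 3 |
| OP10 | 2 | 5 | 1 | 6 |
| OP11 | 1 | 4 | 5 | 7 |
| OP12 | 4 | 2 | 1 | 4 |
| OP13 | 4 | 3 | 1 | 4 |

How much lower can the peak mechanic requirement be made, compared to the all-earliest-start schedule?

5

Early-start peak: s1:13  s2:13  s3:8  s4:8  s5:4  s6:0  s7:0 ⇒ 13.
Leveled (OP14@1, OP10@1, OP11@7, OP12@3, OP13@3): s1:8  s2:8  s3:8  s4:8  s5:5  s6:5  s7:4 ⇒ 8.
Reduction 13 − 8 = 5.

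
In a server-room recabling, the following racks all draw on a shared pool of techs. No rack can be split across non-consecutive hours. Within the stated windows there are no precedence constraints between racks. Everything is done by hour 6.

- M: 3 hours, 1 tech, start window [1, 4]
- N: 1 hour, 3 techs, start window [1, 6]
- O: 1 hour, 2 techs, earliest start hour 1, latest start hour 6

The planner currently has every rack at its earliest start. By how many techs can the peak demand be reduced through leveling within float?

Early-start peak: h1:6  h2:1  h3:1  h4:0  h5:0  h6:0 ⇒ 6.
Leveled (M@1, N@4, O@1): h1:3  h2:1  h3:1  h4:3  h5:0  h6:0 ⇒ 3.
Reduction 6 − 3 = 3.

3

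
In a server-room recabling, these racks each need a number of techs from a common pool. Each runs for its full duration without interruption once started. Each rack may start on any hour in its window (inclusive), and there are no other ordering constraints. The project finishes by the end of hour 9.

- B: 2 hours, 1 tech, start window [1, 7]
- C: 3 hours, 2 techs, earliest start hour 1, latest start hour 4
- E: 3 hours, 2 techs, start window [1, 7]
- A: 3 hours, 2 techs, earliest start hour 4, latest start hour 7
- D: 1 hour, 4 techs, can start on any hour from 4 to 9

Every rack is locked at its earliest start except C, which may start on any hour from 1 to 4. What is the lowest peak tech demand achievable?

6

C@1: h1:5  h2:5  h3:4  h4:6  h5:2  h6:2  h7:0  h8:0  h9:0 → peak 6
C@2: h1:3  h2:5  h3:4  h4:8  h5:2  h6:2  h7:0  h8:0  h9:0 → peak 8
C@3: h1:3  h2:3  h3:4  h4:8  h5:4  h6:2  h7:0  h8:0  h9:0 → peak 8
C@4: h1:3  h2:3  h3:2  h4:8  h5:4  h6:4  h7:0  h8:0  h9:0 → peak 8
Best is C@1, peak 6.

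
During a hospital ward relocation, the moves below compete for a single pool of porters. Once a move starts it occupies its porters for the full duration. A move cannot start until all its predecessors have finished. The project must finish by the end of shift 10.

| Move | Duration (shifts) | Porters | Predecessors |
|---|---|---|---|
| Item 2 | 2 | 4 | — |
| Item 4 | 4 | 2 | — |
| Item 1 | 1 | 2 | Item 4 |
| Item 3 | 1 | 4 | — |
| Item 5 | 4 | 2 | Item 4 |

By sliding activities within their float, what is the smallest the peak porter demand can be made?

6

Early-start (Item 2@1, Item 4@1, Item 1@5, Item 3@1, Item 5@5) gives peak 10: s1:10  s2:6  s3:2  s4:2  s5:4  s6:2  s7:2  s8:2  s9:0  s10:0.
Shift Item 3→3.
Schedule Item 2@1, Item 4@1, Item 1@5, Item 3@3, Item 5@5: s1:6  s2:6  s3:6  s4:2  s5:4  s6:2  s7:2  s8:2  s9:0  s10:0 — peak 6.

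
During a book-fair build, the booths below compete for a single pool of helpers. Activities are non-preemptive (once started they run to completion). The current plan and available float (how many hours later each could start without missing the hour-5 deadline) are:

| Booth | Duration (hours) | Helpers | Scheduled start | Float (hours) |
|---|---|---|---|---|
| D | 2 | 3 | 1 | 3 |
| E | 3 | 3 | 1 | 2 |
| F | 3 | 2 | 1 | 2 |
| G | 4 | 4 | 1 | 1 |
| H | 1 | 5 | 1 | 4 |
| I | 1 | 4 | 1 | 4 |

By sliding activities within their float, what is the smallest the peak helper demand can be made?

10

Early-start (D@1, E@1, F@1, G@1, H@1, I@1) gives peak 21: h1:21  h2:12  h3:9  h4:4  h5:0.
Shift F→3, H→5, I→4.
Schedule D@1, E@1, F@3, G@1, H@5, I@4: h1:10  h2:10  h3:9  h4:10  h5:7 — peak 10.
Total helper-hours = 46 over 5 hours ⇒ peak ≥ ⌈46/5⌉ = 10, so 10 is optimal.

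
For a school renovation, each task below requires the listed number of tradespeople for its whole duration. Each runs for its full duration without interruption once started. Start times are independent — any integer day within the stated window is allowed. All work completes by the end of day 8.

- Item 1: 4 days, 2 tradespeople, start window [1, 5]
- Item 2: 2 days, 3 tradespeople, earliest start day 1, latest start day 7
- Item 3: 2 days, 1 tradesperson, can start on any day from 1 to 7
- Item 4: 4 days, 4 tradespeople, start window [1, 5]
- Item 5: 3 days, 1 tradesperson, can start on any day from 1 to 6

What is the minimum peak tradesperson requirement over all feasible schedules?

Early-start (Item 1@1, Item 2@1, Item 3@1, Item 4@1, Item 5@1) gives peak 11: d1:11  d2:11  d3:7  d4:6  d5:0  d6:0  d7:0  d8:0.
Shift Item 3→3, Item 4→5, Item 5→3.
Schedule Item 1@1, Item 2@1, Item 3@3, Item 4@5, Item 5@3: d1:5  d2:5  d3:4  d4:4  d5:5  d6:4  d7:4  d8:4 — peak 5.
Total tradesperson-days = 35 over 8 days ⇒ peak ≥ ⌈35/8⌉ = 5, so 5 is optimal.

5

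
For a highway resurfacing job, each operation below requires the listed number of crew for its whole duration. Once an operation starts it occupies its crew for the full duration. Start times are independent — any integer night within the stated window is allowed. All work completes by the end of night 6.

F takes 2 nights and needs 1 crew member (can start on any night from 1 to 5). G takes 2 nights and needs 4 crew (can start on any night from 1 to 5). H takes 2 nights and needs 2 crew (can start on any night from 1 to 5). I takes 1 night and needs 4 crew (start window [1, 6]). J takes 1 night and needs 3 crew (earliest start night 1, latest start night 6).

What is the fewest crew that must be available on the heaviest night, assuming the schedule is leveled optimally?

4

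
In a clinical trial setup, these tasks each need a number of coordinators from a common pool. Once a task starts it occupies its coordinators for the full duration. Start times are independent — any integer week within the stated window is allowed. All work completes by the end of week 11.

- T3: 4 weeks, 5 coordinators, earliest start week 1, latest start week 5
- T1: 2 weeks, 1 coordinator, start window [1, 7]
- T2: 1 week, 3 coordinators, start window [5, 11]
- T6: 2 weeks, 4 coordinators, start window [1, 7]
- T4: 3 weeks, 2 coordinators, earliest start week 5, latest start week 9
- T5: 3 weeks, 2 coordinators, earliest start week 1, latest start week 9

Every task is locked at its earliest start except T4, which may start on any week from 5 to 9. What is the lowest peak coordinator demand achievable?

T4@5: w1:12  w2:12  w3:7  w4:5  w5:5  w6:2  w7:2  w8:0  w9:0  w10:0  w11:0 → peak 12
T4@6: w1:12  w2:12  w3:7  w4:5  w5:3  w6:2  w7:2  w8:2  w9:0  w10:0  w11:0 → peak 12
T4@7: w1:12  w2:12  w3:7  w4:5  w5:3  w6:0  w7:2  w8:2  w9:2  w10:0  w11:0 → peak 12
T4@8: w1:12  w2:12  w3:7  w4:5  w5:3  w6:0  w7:0  w8:2  w9:2  w10:2  w11:0 → peak 12
T4@9: w1:12  w2:12  w3:7  w4:5  w5:3  w6:0  w7:0  w8:0  w9:2  w10:2  w11:2 → peak 12
Best is T4@5, peak 12.

12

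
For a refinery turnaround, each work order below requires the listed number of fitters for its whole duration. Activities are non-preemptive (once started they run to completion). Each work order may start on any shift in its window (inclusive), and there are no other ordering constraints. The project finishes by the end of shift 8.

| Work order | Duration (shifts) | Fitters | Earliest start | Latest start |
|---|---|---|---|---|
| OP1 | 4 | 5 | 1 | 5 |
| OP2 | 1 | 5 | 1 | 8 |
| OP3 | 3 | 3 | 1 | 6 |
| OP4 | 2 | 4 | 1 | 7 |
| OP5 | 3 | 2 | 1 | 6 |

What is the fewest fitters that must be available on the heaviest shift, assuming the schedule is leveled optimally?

Early-start (OP1@1, OP2@1, OP3@1, OP4@1, OP5@1) gives peak 19: s1:19  s2:14  s3:10  s4:5  s5:0  s6:0  s7:0  s8:0.
Shift OP2→5, OP3→6, OP4→6.
Schedule OP1@1, OP2@5, OP3@6, OP4@6, OP5@1: s1:7  s2:7  s3:7  s4:5  s5:5  s6:7  s7:7  s8:3 — peak 7.

7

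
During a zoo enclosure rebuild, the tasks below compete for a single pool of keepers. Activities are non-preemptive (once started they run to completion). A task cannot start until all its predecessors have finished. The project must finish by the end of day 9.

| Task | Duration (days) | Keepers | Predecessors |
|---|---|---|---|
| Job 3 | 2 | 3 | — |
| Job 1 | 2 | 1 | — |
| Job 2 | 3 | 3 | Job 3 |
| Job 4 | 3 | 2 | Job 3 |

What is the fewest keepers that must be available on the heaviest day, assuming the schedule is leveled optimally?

Early-start (Job 3@1, Job 1@1, Job 2@3, Job 4@3) gives peak 5: d1:4  d2:4  d3:5  d4:5  d5:5  d6:0  d7:0  d8:0  d9:0.
Shift Job 1→3, Job 2→6.
Schedule Job 3@1, Job 1@3, Job 2@6, Job 4@3: d1:3  d2:3  d3:3  d4:3  d5:2  d6:3  d7:3  d8:3  d9:0 — peak 3.
Total keeper-days = 23 over 9 days ⇒ peak ≥ ⌈23/9⌉ = 3, so 3 is optimal.

3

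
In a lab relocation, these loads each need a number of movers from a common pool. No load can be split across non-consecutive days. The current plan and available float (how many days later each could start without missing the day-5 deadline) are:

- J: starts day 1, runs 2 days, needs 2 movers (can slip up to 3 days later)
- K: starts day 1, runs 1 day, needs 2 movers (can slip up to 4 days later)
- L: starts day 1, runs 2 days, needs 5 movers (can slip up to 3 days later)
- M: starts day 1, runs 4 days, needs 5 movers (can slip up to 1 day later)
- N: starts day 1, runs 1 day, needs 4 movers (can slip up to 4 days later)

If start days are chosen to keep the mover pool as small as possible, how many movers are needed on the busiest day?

10

Early-start (J@1, K@1, L@1, M@1, N@1) gives peak 18: d1:18  d2:12  d3:5  d4:5  d5:0.
Shift L→3, N→5.
Schedule J@1, K@1, L@3, M@1, N@5: d1:9  d2:7  d3:10  d4:10  d5:4 — peak 10.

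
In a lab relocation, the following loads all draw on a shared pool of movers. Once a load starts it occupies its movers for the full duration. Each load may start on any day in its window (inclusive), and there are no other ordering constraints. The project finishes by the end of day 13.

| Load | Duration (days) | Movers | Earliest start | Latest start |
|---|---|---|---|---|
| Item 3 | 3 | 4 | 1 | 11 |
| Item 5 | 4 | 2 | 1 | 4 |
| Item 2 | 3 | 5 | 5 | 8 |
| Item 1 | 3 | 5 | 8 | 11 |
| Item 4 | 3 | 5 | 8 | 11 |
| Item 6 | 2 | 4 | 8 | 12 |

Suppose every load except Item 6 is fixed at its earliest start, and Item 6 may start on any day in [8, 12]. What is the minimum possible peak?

Item 6@8: d1:6  d2:6  d3:6  d4:2  d5:5  d6:5  d7:5  d8:14  d9:14  d10:10  d11:0  d12:0  d13:0 → peak 14
Item 6@9: d1:6  d2:6  d3:6  d4:2  d5:5  d6:5  d7:5  d8:10  d9:14  d10:14  d11:0  d12:0  d13:0 → peak 14
Item 6@10: d1:6  d2:6  d3:6  d4:2  d5:5  d6:5  d7:5  d8:10  d9:10  d10:14  d11:4  d12:0  d13:0 → peak 14
Item 6@11: d1:6  d2:6  d3:6  d4:2  d5:5  d6:5  d7:5  d8:10  d9:10  d10:10  d11:4  d12:4  d13:0 → peak 10
Item 6@12: d1:6  d2:6  d3:6  d4:2  d5:5  d6:5  d7:5  d8:10  d9:10  d10:10  d11:0  d12:4  d13:4 → peak 10
Best is Item 6@11, peak 10.

10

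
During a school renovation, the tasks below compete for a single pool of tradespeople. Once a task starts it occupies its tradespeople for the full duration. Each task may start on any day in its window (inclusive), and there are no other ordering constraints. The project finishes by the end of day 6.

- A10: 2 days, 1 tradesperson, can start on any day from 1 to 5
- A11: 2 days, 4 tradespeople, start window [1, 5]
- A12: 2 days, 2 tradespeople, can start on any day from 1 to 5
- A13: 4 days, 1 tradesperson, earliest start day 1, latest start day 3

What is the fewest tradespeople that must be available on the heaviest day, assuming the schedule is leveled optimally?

4

Early-start (A10@1, A11@1, A12@1, A13@1) gives peak 8: d1:8  d2:8  d3:1  d4:1  d5:0  d6:0.
Shift A11→5.
Schedule A10@1, A11@5, A12@1, A13@1: d1:4  d2:4  d3:1  d4:1  d5:4  d6:4 — peak 4.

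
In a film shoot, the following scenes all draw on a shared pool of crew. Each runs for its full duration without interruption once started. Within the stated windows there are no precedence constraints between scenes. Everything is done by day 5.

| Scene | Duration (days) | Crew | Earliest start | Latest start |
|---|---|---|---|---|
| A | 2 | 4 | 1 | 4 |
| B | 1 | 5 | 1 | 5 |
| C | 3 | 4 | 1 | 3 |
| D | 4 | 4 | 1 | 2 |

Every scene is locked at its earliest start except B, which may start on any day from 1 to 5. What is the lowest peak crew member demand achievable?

12

B@1: d1:17  d2:12  d3:8  d4:4  d5:0 → peak 17
B@2: d1:12  d2:17  d3:8  d4:4  d5:0 → peak 17
B@3: d1:12  d2:12  d3:13  d4:4  d5:0 → peak 13
B@4: d1:12  d2:12  d3:8  d4:9  d5:0 → peak 12
B@5: d1:12  d2:12  d3:8  d4:4  d5:5 → peak 12
Best is B@4, peak 12.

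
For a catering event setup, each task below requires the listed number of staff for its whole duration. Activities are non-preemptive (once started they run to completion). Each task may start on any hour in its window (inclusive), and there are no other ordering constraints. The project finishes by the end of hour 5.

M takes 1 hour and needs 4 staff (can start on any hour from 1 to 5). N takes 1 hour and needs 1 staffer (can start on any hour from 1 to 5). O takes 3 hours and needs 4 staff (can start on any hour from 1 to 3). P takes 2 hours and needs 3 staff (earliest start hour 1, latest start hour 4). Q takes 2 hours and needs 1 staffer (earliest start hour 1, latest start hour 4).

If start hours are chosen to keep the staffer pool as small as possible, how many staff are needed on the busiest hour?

Early-start (M@1, N@1, O@1, P@1, Q@1) gives peak 13: h1:13  h2:8  h3:4  h4:0  h5:0.
Shift O→2, P→2, Q→4.
Schedule M@1, N@1, O@2, P@2, Q@4: h1:5  h2:7  h3:7  h4:5  h5:1 — peak 7.

7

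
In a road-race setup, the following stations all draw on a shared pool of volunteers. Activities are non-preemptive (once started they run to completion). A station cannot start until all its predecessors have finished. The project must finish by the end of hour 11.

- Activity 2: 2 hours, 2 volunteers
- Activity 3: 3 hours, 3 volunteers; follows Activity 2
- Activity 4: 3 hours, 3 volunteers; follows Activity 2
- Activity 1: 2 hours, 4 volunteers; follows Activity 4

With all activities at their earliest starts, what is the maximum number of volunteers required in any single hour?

Early-start schedule: Activity 2@1, Activity 3@3, Activity 4@3, Activity 1@6.
Load per hour: hour 1: 2, hour 2: 2, hour 3: 6, hour 4: 6, hour 5: 6, hour 6: 4, hour 7: 4, hour 8: 0, hour 9: 0, hour 10: 0, hour 11: 0.
Peak is 6.

6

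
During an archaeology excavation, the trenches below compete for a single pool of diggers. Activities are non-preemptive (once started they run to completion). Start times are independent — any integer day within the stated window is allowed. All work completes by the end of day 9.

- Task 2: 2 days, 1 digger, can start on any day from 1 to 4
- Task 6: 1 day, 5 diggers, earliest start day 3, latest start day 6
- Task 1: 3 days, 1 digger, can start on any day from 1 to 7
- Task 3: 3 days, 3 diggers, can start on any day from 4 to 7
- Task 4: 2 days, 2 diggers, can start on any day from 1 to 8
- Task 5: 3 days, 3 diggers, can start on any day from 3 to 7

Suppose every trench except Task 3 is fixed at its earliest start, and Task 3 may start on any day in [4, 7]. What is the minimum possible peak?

9

Task 3@4: d1:4  d2:4  d3:9  d4:6  d5:6  d6:3  d7:0  d8:0  d9:0 → peak 9
Task 3@5: d1:4  d2:4  d3:9  d4:3  d5:6  d6:3  d7:3  d8:0  d9:0 → peak 9
Task 3@6: d1:4  d2:4  d3:9  d4:3  d5:3  d6:3  d7:3  d8:3  d9:0 → peak 9
Task 3@7: d1:4  d2:4  d3:9  d4:3  d5:3  d6:0  d7:3  d8:3  d9:3 → peak 9
Best is Task 3@4, peak 9.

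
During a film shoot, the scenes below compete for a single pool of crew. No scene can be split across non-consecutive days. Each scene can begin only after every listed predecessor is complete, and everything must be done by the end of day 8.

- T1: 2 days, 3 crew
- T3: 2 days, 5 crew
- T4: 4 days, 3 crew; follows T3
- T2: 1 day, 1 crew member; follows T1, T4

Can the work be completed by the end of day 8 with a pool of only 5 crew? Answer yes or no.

no

The minimum achievable peak is 6; 5 < 6, so no feasible schedule stays within the cap.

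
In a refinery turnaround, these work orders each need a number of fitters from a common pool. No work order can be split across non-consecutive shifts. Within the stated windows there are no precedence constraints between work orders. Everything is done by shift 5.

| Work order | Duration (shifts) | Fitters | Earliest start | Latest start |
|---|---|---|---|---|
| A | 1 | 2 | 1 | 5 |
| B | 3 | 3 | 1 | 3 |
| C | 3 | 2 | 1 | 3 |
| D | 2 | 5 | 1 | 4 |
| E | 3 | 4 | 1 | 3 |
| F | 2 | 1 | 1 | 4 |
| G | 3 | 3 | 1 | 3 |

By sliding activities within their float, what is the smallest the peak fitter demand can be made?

12

Early-start (A@1, B@1, C@1, D@1, E@1, F@1, G@1) gives peak 20: s1:20  s2:18  s3:12  s4:0  s5:0.
Shift E→3, F→4, G→3.
Schedule A@1, B@1, C@1, D@1, E@3, F@4, G@3: s1:12  s2:10  s3:12  s4:8  s5:8 — peak 12.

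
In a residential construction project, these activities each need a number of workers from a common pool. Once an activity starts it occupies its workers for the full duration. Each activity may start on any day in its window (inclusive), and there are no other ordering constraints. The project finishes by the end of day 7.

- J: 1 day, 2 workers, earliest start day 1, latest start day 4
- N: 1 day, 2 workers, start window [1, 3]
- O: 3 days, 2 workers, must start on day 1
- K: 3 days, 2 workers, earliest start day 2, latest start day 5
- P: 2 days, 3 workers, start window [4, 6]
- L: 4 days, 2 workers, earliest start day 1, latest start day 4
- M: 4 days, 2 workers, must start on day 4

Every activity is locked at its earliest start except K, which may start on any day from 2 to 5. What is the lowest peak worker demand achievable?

K@2: d1:8  d2:6  d3:6  d4:9  d5:5  d6:2  d7:2 → peak 9
K@3: d1:8  d2:4  d3:6  d4:9  d5:7  d6:2  d7:2 → peak 9
K@4: d1:8  d2:4  d3:4  d4:9  d5:7  d6:4  d7:2 → peak 9
K@5: d1:8  d2:4  d3:4  d4:7  d5:7  d6:4  d7:4 → peak 8
Best is K@5, peak 8.

8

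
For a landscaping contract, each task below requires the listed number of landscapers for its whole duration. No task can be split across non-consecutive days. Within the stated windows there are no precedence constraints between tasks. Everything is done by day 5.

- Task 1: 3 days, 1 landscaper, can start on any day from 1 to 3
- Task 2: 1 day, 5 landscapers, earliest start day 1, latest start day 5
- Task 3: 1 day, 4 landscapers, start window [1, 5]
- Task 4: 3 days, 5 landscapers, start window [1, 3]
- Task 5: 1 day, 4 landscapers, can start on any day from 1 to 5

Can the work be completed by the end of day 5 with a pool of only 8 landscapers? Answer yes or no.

yes

Schedule Task 1@1, Task 2@1, Task 3@5, Task 4@2, Task 5@5: d1:6  d2:6  d3:6  d4:5  d5:8 — peak 8 ≤ 8.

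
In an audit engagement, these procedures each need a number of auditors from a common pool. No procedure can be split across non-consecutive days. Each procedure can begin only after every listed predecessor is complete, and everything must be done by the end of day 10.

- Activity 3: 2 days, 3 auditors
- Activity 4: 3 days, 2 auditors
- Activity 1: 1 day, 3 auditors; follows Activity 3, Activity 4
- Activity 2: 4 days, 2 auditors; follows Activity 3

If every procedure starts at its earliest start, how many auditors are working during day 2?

5

At early start, day 2 has: Activity 3, Activity 4.
Demand: 3 + 2 = 5.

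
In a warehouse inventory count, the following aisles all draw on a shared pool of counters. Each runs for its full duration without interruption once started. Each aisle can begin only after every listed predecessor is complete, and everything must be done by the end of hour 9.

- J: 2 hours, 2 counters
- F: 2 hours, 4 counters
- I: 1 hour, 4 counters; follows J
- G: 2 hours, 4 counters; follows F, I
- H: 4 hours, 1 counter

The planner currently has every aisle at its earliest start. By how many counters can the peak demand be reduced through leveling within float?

Early-start peak: h1:7  h2:7  h3:5  h4:5  h5:4  h6:0  h7:0  h8:0  h9:0 ⇒ 7.
Leveled (J@1, F@5, I@7, G@8, H@1): h1:3  h2:3  h3:1  h4:1  h5:4  h6:4  h7:4  h8:4  h9:4 ⇒ 4.
Reduction 7 − 4 = 3.

3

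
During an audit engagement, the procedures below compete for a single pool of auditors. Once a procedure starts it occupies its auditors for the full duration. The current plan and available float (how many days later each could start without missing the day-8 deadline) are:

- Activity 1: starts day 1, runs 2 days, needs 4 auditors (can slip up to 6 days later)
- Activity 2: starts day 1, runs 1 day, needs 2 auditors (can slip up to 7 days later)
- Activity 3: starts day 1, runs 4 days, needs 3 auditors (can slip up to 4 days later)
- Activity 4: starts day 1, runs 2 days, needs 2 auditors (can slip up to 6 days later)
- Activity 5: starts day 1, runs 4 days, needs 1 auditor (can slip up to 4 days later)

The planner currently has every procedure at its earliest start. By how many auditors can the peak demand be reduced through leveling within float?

8

Early-start peak: d1:12  d2:10  d3:4  d4:4  d5:0  d6:0  d7:0  d8:0 ⇒ 12.
Leveled (Activity 1@1, Activity 2@3, Activity 3@5, Activity 4@3, Activity 5@4): d1:4  d2:4  d3:4  d4:3  d5:4  d6:4  d7:4  d8:3 ⇒ 4.
Reduction 12 − 4 = 8.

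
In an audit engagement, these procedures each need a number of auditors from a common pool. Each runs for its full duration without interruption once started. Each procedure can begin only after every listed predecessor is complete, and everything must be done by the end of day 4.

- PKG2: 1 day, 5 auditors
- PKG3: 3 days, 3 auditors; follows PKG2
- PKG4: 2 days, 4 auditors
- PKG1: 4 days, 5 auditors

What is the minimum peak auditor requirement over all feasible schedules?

Early-start (PKG2@1, PKG3@2, PKG4@1, PKG1@1) gives peak 14: d1:14  d2:12  d3:8  d4:8.
Shift PKG4→2.
Schedule PKG2@1, PKG3@2, PKG4@2, PKG1@1: d1:10  d2:12  d3:12  d4:8 — peak 12.
No arrangement of the 3 feasible schedules does better.

12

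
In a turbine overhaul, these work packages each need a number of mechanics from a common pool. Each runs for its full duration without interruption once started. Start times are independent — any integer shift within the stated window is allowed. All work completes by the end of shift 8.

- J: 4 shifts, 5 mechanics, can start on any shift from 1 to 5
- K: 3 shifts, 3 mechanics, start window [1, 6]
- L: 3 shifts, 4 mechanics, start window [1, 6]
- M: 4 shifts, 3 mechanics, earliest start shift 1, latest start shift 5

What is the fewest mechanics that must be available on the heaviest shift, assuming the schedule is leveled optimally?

Early-start (J@1, K@1, L@1, M@1) gives peak 15: s1:15  s2:15  s3:15  s4:8  s5:0  s6:0  s7:0  s8:0.
Shift L→5, M→4.
Schedule J@1, K@1, L@5, M@4: s1:8  s2:8  s3:8  s4:8  s5:7  s6:7  s7:7  s8:0 — peak 8.

8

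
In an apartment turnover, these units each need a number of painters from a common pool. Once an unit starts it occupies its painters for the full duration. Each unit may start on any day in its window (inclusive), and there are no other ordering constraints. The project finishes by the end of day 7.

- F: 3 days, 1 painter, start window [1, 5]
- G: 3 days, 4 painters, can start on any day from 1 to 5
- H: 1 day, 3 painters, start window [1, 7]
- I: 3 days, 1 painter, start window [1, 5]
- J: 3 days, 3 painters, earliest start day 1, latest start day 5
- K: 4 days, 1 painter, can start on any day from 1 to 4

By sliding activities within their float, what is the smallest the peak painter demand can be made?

5

Early-start (F@1, G@1, H@1, I@1, J@1, K@1) gives peak 13: d1:13  d2:10  d3:10  d4:1  d5:0  d6:0  d7:0.
Shift H→4, I→4, J→5, K→4.
Schedule F@1, G@1, H@4, I@4, J@5, K@4: d1:5  d2:5  d3:5  d4:5  d5:5  d6:5  d7:4 — peak 5.
Total painter-days = 34 over 7 days ⇒ peak ≥ ⌈34/7⌉ = 5, so 5 is optimal.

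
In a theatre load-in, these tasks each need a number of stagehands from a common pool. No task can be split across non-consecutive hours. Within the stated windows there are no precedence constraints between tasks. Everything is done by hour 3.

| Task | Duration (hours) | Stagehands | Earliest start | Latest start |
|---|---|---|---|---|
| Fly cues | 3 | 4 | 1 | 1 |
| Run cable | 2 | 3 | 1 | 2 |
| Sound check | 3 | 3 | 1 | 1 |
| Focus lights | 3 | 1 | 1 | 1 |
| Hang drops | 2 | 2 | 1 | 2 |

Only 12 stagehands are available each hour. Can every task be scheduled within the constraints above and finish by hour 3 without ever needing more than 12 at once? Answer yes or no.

no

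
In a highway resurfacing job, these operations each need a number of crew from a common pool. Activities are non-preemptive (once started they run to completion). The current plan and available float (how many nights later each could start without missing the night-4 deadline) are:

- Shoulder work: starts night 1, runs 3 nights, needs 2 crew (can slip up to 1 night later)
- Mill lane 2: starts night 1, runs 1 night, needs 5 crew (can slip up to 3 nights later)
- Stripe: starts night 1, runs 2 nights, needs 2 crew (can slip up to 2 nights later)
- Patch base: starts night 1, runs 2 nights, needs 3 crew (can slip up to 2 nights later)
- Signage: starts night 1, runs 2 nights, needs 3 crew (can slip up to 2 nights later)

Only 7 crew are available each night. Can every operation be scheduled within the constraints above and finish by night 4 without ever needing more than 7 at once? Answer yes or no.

The minimum achievable peak is 8; 7 < 8, so no feasible schedule stays within the cap.

no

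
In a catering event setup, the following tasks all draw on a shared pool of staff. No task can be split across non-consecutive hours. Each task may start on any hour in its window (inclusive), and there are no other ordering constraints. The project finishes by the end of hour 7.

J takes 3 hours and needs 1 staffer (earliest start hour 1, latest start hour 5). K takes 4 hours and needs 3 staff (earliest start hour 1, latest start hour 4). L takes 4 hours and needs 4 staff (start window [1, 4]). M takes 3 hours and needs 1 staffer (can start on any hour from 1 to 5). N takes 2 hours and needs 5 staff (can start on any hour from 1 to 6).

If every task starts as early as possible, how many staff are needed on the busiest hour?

Early-start schedule: J@1, K@1, L@1, M@1, N@1.
Load per hour: hour 1: 14, hour 2: 14, hour 3: 9, hour 4: 7, hour 5: 0, hour 6: 0, hour 7: 0.
Peak is 14.

14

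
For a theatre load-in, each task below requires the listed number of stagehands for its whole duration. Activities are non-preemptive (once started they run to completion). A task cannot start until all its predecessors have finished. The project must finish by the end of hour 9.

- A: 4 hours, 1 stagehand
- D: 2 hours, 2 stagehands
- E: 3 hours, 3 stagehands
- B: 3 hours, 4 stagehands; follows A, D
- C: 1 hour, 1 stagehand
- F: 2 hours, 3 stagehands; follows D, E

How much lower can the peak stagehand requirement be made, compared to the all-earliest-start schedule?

2

Early-start peak: h1:7  h2:6  h3:4  h4:4  h5:7  h6:4  h7:4  h8:0  h9:0 ⇒ 7.
Leveled (A@3, D@1, E@1, B@7, C@3, F@4): h1:5  h2:5  h3:5  h4:4  h5:4  h6:1  h7:4  h8:4  h9:4 ⇒ 5.
Reduction 7 − 5 = 2.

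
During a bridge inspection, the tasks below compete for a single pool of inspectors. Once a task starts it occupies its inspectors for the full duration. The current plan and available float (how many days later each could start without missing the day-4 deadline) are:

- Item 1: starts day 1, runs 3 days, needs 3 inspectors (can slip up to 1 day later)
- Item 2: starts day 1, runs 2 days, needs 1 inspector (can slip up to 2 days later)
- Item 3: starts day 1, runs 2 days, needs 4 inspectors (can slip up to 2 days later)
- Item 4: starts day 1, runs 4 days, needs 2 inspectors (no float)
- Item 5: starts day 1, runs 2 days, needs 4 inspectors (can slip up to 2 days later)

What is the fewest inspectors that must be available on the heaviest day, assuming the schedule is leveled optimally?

Early-start (Item 1@1, Item 2@1, Item 3@1, Item 4@1, Item 5@1) gives peak 14: d1:14  d2:14  d3:5  d4:2.
Shift Item 5→3.
Schedule Item 1@1, Item 2@1, Item 3@1, Item 4@1, Item 5@3: d1:10  d2:10  d3:9  d4:6 — peak 10.

10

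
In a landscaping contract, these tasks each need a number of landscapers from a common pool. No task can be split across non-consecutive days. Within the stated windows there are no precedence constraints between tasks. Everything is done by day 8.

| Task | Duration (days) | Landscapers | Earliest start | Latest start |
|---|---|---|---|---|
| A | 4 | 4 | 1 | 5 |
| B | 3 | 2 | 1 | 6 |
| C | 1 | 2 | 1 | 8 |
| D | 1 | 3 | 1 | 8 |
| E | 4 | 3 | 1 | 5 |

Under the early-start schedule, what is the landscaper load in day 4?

7

At early start, day 4 has: A, E.
Demand: 4 + 3 = 7.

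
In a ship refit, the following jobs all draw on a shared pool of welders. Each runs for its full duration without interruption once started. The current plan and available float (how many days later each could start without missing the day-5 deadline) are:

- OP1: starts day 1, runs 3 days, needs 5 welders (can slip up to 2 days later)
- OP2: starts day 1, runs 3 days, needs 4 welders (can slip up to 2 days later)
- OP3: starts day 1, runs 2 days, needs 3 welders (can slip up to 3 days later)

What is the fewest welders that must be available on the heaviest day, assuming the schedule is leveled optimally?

Early-start (OP1@1, OP2@1, OP3@1) gives peak 12: d1:12  d2:12  d3:9  d4:0  d5:0.
Shift OP3→4.
Schedule OP1@1, OP2@1, OP3@4: d1:9  d2:9  d3:9  d4:3  d5:3 — peak 9.

9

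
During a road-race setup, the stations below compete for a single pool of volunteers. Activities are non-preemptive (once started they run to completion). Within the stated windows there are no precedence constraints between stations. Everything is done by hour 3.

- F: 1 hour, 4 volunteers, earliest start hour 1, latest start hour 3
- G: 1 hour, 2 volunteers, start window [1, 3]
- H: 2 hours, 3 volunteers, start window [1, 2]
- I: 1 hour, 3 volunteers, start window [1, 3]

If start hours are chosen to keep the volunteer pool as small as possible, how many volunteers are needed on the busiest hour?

Early-start (F@1, G@1, H@1, I@1) gives peak 12: h1:12  h2:3  h3:0.
Shift H→2, I→2.
Schedule F@1, G@1, H@2, I@2: h1:6  h2:6  h3:3 — peak 6.

6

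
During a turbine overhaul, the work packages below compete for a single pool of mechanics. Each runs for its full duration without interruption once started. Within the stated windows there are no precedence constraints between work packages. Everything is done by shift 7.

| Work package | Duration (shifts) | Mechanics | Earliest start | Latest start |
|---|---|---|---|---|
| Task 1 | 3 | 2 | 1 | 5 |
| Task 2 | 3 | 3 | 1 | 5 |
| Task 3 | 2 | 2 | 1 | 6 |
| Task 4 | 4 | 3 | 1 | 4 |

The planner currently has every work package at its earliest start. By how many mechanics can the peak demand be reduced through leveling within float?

Early-start peak: s1:10  s2:10  s3:8  s4:3  s5:0  s6:0  s7:0 ⇒ 10.
Leveled (Task 1@1, Task 2@1, Task 3@4, Task 4@4): s1:5  s2:5  s3:5  s4:5  s5:5  s6:3  s7:3 ⇒ 5.
Reduction 10 − 5 = 5.

5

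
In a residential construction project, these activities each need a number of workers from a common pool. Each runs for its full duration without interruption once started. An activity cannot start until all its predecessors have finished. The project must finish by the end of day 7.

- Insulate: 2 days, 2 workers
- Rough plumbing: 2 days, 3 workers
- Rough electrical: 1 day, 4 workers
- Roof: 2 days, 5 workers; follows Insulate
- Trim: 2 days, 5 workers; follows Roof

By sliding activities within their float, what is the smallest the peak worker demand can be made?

5

Early-start (Insulate@1, Rough plumbing@1, Rough electrical@1, Roof@3, Trim@5) gives peak 9: d1:9  d2:5  d3:5  d4:5  d5:5  d6:5  d7:0.
Shift Rough electrical→3, Roof→4, Trim→6.
Schedule Insulate@1, Rough plumbing@1, Rough electrical@3, Roof@4, Trim@6: d1:5  d2:5  d3:4  d4:5  d5:5  d6:5  d7:5 — peak 5.
Total worker-days = 34 over 7 days ⇒ peak ≥ ⌈34/7⌉ = 5, so 5 is optimal.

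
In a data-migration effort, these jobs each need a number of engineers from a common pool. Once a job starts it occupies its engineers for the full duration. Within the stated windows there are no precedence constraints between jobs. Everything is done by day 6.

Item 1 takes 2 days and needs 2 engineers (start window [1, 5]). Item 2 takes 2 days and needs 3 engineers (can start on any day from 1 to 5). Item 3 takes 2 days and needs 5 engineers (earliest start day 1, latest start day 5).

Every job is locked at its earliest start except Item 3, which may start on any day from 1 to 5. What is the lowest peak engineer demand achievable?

5

Item 3@1: d1:10  d2:10  d3:0  d4:0  d5:0  d6:0 → peak 10
Item 3@2: d1:5  d2:10  d3:5  d4:0  d5:0  d6:0 → peak 10
Item 3@3: d1:5  d2:5  d3:5  d4:5  d5:0  d6:0 → peak 5
Item 3@4: d1:5  d2:5  d3:0  d4:5  d5:5  d6:0 → peak 5
Item 3@5: d1:5  d2:5  d3:0  d4:0  d5:5  d6:5 → peak 5
Best is Item 3@3, peak 5.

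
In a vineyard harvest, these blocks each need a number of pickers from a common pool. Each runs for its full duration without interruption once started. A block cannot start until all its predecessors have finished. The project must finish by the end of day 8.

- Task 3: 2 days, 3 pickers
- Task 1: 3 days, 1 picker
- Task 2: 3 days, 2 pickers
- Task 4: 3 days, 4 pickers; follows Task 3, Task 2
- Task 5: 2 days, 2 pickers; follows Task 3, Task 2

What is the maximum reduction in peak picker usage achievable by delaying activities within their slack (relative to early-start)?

1

Early-start peak: d1:6  d2:6  d3:3  d4:6  d5:6  d6:4  d7:0  d8:0 ⇒ 6.
Leveled (Task 3@1, Task 1@3, Task 2@1, Task 4@4, Task 5@7): d1:5  d2:5  d3:3  d4:5  d5:5  d6:4  d7:2  d8:2 ⇒ 5.
Reduction 6 − 5 = 1.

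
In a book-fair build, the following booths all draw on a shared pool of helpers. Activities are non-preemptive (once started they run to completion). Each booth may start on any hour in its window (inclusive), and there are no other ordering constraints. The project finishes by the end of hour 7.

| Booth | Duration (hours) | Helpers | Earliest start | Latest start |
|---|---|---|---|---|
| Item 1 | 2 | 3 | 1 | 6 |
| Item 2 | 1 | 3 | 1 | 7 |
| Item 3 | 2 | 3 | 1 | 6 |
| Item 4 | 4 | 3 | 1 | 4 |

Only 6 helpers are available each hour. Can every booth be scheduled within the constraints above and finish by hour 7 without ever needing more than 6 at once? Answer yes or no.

Schedule Item 1@1, Item 2@1, Item 3@2, Item 4@3: h1:6  h2:6  h3:6  h4:3  h5:3  h6:3  h7:0 — peak 6 ≤ 6.

yes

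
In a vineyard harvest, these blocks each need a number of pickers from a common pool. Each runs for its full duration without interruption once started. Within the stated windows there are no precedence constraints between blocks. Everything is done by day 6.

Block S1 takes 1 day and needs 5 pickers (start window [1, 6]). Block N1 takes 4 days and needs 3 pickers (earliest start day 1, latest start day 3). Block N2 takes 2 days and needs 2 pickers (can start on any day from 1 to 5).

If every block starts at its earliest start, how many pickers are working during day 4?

At early start, day 4 has: Block N1.
Demand: 3 = 3.

3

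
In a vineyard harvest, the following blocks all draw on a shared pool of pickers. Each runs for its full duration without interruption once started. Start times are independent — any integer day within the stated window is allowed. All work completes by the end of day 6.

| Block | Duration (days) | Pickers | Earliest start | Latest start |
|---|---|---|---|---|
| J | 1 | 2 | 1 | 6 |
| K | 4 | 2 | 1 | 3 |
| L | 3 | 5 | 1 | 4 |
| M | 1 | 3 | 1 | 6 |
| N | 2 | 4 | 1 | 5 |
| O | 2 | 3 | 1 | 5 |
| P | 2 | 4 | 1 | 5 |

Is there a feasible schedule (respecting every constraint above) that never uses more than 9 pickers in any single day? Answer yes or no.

Schedule J@1, K@1, L@4, M@1, N@2, O@2, P@5: d1:7  d2:9  d3:9  d4:7  d5:9  d6:9 — peak 9 ≤ 9.

yes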